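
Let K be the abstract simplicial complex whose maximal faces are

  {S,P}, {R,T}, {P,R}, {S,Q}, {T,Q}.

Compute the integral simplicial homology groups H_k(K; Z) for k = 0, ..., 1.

H_0 ≅ Z,  H_1 ≅ Z.

Order the vertices as P < Q < R < S < T. Listing each simplex with vertices in this order, K has dimension 1 with simplices:

  0-simplices (5): P, Q, R, S, T
  1-simplices (5): PR, PS, QS, QT, RT

Hence C_0 ≅ Z^5, C_1 ≅ Z^5.

The boundary map ∂_1: C_1 → C_0 maps an edge to its endpoints' difference, ∂[p,q] = q − p. For instance
  ∂QS = S − Q.
As a 5×5 matrix over Z this has rank 4, with invariant factors (1,1,1,1).

From H_k ≅ ker(∂_k) / im(∂_{k+1}) we obtain:

  H_0: rank C_0 − rank ∂_1 = 5 − 4 = 1, and the invariant factors of ∂_1 are all 1, so H_0 = Z.
  H_1: rank ker ∂_1 − rank ∂_2 = (5 − 4) − 0 = 1, and there is no ∂_2, so H_1 = Z.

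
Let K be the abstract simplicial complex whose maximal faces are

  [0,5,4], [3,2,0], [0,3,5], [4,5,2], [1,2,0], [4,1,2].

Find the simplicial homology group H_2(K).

H_2 ≅ 0.

We work with the vertex ordering 0 < 1 < 2 < 3 < 4 < 5. The simplices of K, each written with vertices in increasing order, are:

  0-simplices (6): [0], [1], [2], [3], [4], [5]
  1-simplices (12): [0,1], [0,2], [0,3], [0,4], [0,5], [1,2], [1,4], [2,3], [2,4], [2,5], [3,5], [4,5]
  2-simplices (6): [0,1,2], [0,2,3], [0,3,5], [0,4,5], [1,2,4], [2,4,5]

Hence C_0 ≅ Z^6, C_1 ≅ Z^12, C_2 ≅ Z^6.

∂_1: C_1 → C_0 sends each edge [p,q] (with p < q) to q − p. For instance
  ∂[4,5] = [5] − [4].
The resulting 6×12 matrix has rank 5, and its Smith normal form has invariant factors (1,1,1,1,1).

∂_2: C_2 → C_1 acts by ∂[p,q,r] = [q,r] − [p,r] + [p,q]. For instance
  ∂[0,4,5] = [4,5] − [0,5] + [0,4],
  ∂[0,2,3] = [2,3] − [0,3] + [0,2].
As a 12×6 matrix over Z this has rank 6, with invariant factors (1,1,1,1,1,1).

Reading off H_k = ker ∂_k / im ∂_{k+1}:

  H_2: rank ker ∂_2 − rank ∂_3 = (6 − 6) − 0 = 0, and there is no ∂_3, so H_2 = 0.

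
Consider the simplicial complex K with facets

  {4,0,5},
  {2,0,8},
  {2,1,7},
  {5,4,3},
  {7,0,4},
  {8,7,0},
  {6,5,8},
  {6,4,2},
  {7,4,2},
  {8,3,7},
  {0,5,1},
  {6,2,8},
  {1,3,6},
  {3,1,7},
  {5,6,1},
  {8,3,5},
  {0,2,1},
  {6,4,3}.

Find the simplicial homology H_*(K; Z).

Fix the vertex order 0 < 1 < 2 < 3 < 4 < 5 < 6 < 7 < 8 and write every simplex with vertices in increasing order. Then dim K = 2 and the simplices of K are:

  0-simplices (9): [0], [1], [2], [3], [4], [5], [6], [7], [8]
  1-simplices (27): (27 of them)
  2-simplices (18): [0,1,2], [0,1,5], [0,2,8], [0,4,5], [0,4,7], [0,7,8], [1,2,7], [1,3,6], [1,3,7], [1,5,6], [2,4,6], [2,4,7], [2,6,8], [3,4,5], [3,4,6], [3,5,8], [3,7,8], [5,6,8]

Hence C_0 ≅ Z^9, C_1 ≅ Z^27, C_2 ≅ Z^18.

∂_1: C_1 → C_0 is given by ∂[p,q] = [q] − [p]. For instance
  ∂[3,8] = [8] − [3].
This gives a 9×27 integer matrix of rank 8; reducing to Smith normal form yields diagonal entries (1,1,1,1,1,1,1,1).

The boundary map ∂_2: C_2 → C_1 acts by ∂[p,q,r] = [q,r] − [p,r] + [p,q]. For instance
  ∂[5,6,8] = [6,8] − [5,8] + [5,6],
  ∂[1,3,7] = [3,7] − [1,7] + [1,3].
As a 27×18 matrix over Z this has rank 18, with invariant factors (1,1,1,1,1,1,1,1,1,1,1,1,1,1,1,1,1,2).

Reading off H_k = ker ∂_k / im ∂_{k+1}:

  H_0: rank C_0 − rank ∂_1 = 9 − 8 = 1, and the invariant factors of ∂_1 are all 1, so H_0 = Z.
  H_1: rank ker ∂_1 − rank ∂_2 = (27 − 8) − 18 = 1, and ∂_2 has invariant factor 2 > 1, so H_1 = Z ⊕ Z/2Z.
  H_2: rank ker ∂_2 − rank ∂_3 = (18 − 18) − 0 = 0, and there is no ∂_3, so H_2 = 0.

As a check, the Euler characteristic is 9 − 27 + 18 = 0, which agrees with 1 − 1 + 0 = 0.

H_0 ≅ Z,  H_1 ≅ Z ⊕ Z/2Z,  H_2 = 0.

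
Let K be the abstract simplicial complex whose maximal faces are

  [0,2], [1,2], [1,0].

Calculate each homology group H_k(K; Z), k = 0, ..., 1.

Take the total order 0 < 1 < 2 on the vertex set. Then K (dimension 1) consists of the simplices:

  0-simplices (3): [0], [1], [2]
  1-simplices (3): [0,1], [0,2], [1,2]

giving chain groups C_0 ≅ Z^3, C_1 ≅ Z^3.

The boundary map ∂_1: C_1 → C_0 maps an edge to its endpoints' difference, ∂[p,q] = q − p. For instance
  ∂[1,2] = [2] − [1].
The 3×3 boundary matrix has rank 2 and Smith normal form diag(1,1).

Now H_k = ker ∂_k / im ∂_{k+1}, so:

  H_0: rank C_0 − rank ∂_1 = 3 − 2 = 1, and the invariant factors of ∂_1 are all 1, so H_0 ≅ Z.
  H_1: rank ker ∂_1 − rank ∂_2 = (3 − 2) − 0 = 1, and there is no ∂_2, so H_1 ≅ Z.

H_0 ≅ Z,  H_1 ≅ Z.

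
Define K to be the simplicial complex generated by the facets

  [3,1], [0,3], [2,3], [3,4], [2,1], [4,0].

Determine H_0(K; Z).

We work with the vertex ordering 0 < 1 < 2 < 3 < 4. The simplices of K, each written with vertices in increasing order, are:

  0-simplices (5): [0], [1], [2], [3], [4]
  1-simplices (6): [0,3], [0,4], [1,2], [1,3], [2,3], [3,4]

Hence C_0 ≅ Z^5, C_1 ≅ Z^6.

∂_1: C_1 → C_0 sends each edge [p,q] (with p < q) to q − p.
As a 5×6 matrix over Z this has rank 4, with invariant factors (1,1,1,1).

From H_k ≅ ker(∂_k) / im(∂_{k+1}) we obtain:

  H_0: rank C_0 − rank ∂_1 = 5 − 4 = 1, and the invariant factors of ∂_1 are all 1, so H_0 = Z.

H_0 = Z.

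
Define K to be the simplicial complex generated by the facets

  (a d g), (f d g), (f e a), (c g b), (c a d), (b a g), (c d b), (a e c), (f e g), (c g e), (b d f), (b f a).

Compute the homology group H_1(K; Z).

H_1 ≅ Z/2Z.

Order the vertices as a < b < c < d < e < f < g. Listing each simplex with vertices in this order, K has dimension 2 with simplices:

  0-simplices (7): a, b, c, d, e, f, g
  1-simplices (18): ab, ac, ad, ae, af, ag, bc, bd, bf, bg, cd, ce, cg, df, dg, ef, eg, fg
  2-simplices (12): abf, abg, acd, ace, adg, aef, bcd, bcg, bdf, ceg, dfg, efg

Hence C_0 ≅ Z^7, C_1 ≅ Z^18, C_2 ≅ Z^12.

∂_1: C_1 → C_0 sends each edge [p,q] (with p < q) to q − p. For instance
  ∂ce = e − c.
The 7×18 boundary matrix has rank 6 and Smith normal form diag(1,1,1,1,1,1).

The boundary map ∂_2: C_2 → C_1 acts by ∂[p,q,r] = [q,r] − [p,r] + [p,q]. For instance
  ∂acd = cd − ad + ac,
  ∂ace = ce − ae + ac.
The 18×12 boundary matrix has rank 12 and Smith normal form diag(1,1,1,1,1,1,1,1,1,1,1,2).

Reading off H_k = ker ∂_k / im ∂_{k+1}:

  H_1: rank ker ∂_1 − rank ∂_2 = (18 − 6) − 12 = 0, and ∂_2 has invariant factor 2 > 1, so H_1 = Z/2Z.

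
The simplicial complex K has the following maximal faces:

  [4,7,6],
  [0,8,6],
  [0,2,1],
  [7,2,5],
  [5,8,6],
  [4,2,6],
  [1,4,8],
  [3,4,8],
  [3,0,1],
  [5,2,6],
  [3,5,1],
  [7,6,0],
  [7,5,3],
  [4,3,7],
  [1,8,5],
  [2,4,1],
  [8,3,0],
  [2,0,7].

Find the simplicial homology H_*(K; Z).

H_0 = Z,  H_1 = Z ⊕ Z/2Z,  H_2 = 0.

Fix the vertex order 0 < 1 < 2 < 3 < 4 < 5 < 6 < 7 < 8 and write every simplex with vertices in increasing order. Then dim K = 2 and the simplices of K are:

  0-simplices (9): [0], [1], [2], [3], [4], [5], [6], [7], [8]
  1-simplices (27): (27 of them)
  2-simplices (18): [0,1,2], [0,1,3], [0,2,7], [0,3,8], [0,6,7], [0,6,8], [1,2,4], [1,3,5], [1,4,8], [1,5,8], [2,4,6], [2,5,6], [2,5,7], [3,4,7], [3,4,8], [3,5,7], [4,6,7], [5,6,8]

so the chain groups are C_0 ≅ Z^9, C_1 ≅ Z^27, C_2 ≅ Z^18.

The boundary map ∂_1: C_1 → C_0 sends each edge [p,q] (with p < q) to q − p.
The resulting 9×27 matrix has rank 8, and its Smith normal form has invariant factors (1,1,1,1,1,1,1,1).

Boundary ∂_2: C_2 → C_1 acts by ∂[p,q,r] = [q,r] − [p,r] + [p,q]. For instance
  ∂[0,6,7] = [6,7] − [0,7] + [0,6],
  ∂[1,4,8] = [4,8] − [1,8] + [1,4].
This gives a 27×18 integer matrix of rank 18; reducing to Smith normal form yields diagonal entries (1,1,1,1,1,1,1,1,1,1,1,1,1,1,1,1,1,2).

Computing H_k = (kernel of ∂_k) / (image of ∂_{k+1}):

  H_0: rank C_0 − rank ∂_1 = 9 − 8 = 1, and the invariant factors of ∂_1 are all 1, so H_0 = Z.
  H_1: rank ker ∂_1 − rank ∂_2 = (27 − 8) − 18 = 1, and ∂_2 has invariant factor 2 > 1, so H_1 = Z ⊕ Z/2Z.
  H_2: rank ker ∂_2 − rank ∂_3 = (18 − 18) − 0 = 0, and there is no ∂_3, so H_2 = 0.

As a check, the Euler characteristic is 9 − 27 + 18 = 0, which agrees with 1 − 1 + 0 = 0.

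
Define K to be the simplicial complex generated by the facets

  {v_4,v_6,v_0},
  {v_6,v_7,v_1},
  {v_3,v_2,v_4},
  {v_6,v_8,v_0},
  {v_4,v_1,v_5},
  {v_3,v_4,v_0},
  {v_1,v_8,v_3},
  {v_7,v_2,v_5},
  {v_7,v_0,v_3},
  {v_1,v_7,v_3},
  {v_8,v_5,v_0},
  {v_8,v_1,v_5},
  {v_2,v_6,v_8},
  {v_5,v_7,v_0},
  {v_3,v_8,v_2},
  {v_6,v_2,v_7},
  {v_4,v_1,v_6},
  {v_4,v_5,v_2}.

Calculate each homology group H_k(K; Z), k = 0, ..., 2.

H_0 ≅ Z,  H_1 ≅ Z^2,  H_2 ≅ Z.

Order the vertices as v_0 < v_1 < v_2 < v_3 < v_4 < v_5 < v_6 < v_7 < v_8. Listing each simplex with vertices in this order, K has dimension 2 with simplices:

  0-simplices (9): [v_0], [v_1], [v_2], [v_3], [v_4], [v_5], [v_6], [v_7], [v_8]
  1-simplices (27): (27 of them)
  2-simplices (18): (18 of them)

Hence C_0 ≅ Z^9, C_1 ≅ Z^27, C_2 ≅ Z^18.

∂_1: C_1 → C_0 sends each edge [p,q] (with p < q) to q − p.
As a 9×27 matrix over Z this has rank 8, with invariant factors (1,1,1,1,1,1,1,1).

The boundary map ∂_2: C_2 → C_1 maps a triangle to the signed sum of its edges. For instance
  ∂[v_2,v_5,v_7] = [v_5,v_7] − [v_2,v_7] + [v_2,v_5],
  ∂[v_1,v_5,v_8] = [v_5,v_8] − [v_1,v_8] + [v_1,v_5].
The 27×18 boundary matrix has rank 17 and Smith normal form diag(1,1,1,1,1,1,1,1,1,1,1,1,1,1,1,1,1).

Reading off H_k = ker ∂_k / im ∂_{k+1}:

  H_0: rank C_0 − rank ∂_1 = 9 − 8 = 1, and the invariant factors of ∂_1 are all 1, so H_0 ≅ Z.
  H_1: rank ker ∂_1 − rank ∂_2 = (27 − 8) − 17 = 2, and the invariant factors of ∂_2 are all 1, so H_1 ≅ Z^2.
  H_2: rank ker ∂_2 − rank ∂_3 = (18 − 17) − 0 = 1, and there is no ∂_3, so H_2 ≅ Z.

As a check, the Euler characteristic is 9 − 27 + 18 = 0, which agrees with 1 − 2 + 1 = 0.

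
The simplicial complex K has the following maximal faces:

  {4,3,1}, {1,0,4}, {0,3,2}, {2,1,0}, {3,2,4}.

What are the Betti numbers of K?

b_0 = 1, b_1 = 1, b_2 = 0.

Fix the vertex order 0 < 1 < 2 < 3 < 4 and write every simplex with vertices in increasing order. Then dim K = 2 and the simplices of K are:

  0-simplices (5): [0], [1], [2], [3], [4]
  1-simplices (10): [0,1], [0,2], [0,3], [0,4], [1,2], [1,3], [1,4], [2,3], [2,4], [3,4]
  2-simplices (5): [0,1,2], [0,1,4], [0,2,3], [1,3,4], [2,3,4]

so the chain groups are C_0 ≅ Z^5, C_1 ≅ Z^10, C_2 ≅ Z^5.

∂_1: C_1 → C_0 is given by ∂[p,q] = [q] − [p].
The 5×10 boundary matrix has rank 4 and Smith normal form diag(1,1,1,1).

The boundary map ∂_2: C_2 → C_1 sends each 2-simplex [p,q,r] to [q,r] − [p,r] + [p,q]. For instance
  ∂[0,2,3] = [2,3] − [0,3] + [0,2],
  ∂[0,1,2] = [1,2] − [0,2] + [0,1].
The resulting 10×5 matrix has rank 5, and its Smith normal form has invariant factors (1,1,1,1,1).

Reading off H_k = ker ∂_k / im ∂_{k+1}:

  H_0: rank C_0 − rank ∂_1 = 5 − 4 = 1, and the invariant factors of ∂_1 are all 1, so H_0 = Z.
  H_1: rank ker ∂_1 − rank ∂_2 = (10 − 4) − 5 = 1, and the invariant factors of ∂_2 are all 1, so H_1 = Z.
  H_2: rank ker ∂_2 − rank ∂_3 = (5 − 5) − 0 = 0, and there is no ∂_3, so H_2 = 0.

Hence the Betti numbers are b_0 = 1, b_1 = 1, b_2 = 0.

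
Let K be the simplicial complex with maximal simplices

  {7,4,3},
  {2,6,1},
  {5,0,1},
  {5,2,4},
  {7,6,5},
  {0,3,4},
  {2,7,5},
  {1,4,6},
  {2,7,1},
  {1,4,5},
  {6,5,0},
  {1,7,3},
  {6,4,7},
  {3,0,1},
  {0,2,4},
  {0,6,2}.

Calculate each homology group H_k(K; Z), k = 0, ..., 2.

Fix the vertex order 0 < 1 < 2 < 3 < 4 < 5 < 6 < 7 and write every simplex with vertices in increasing order. Then dim K = 2 and the simplices of K are:

  0-simplices (8): [0], [1], [2], [3], [4], [5], [6], [7]
  1-simplices (24): (24 of them)
  2-simplices (16): [0,1,3], [0,1,5], [0,2,4], [0,2,6], [0,3,4], [0,5,6], [1,2,6], [1,2,7], [1,3,7], [1,4,5], [1,4,6], [2,4,5], [2,5,7], [3,4,7], [4,6,7], [5,6,7]

Hence C_0 ≅ Z^8, C_1 ≅ Z^24, C_2 ≅ Z^16.

∂_1: C_1 → C_0 is given by ∂[p,q] = [q] − [p]. For instance
  ∂[4,7] = [7] − [4].
As a 8×24 matrix over Z this has rank 7, with invariant factors (1,1,1,1,1,1,1).

∂_2: C_2 → C_1 maps a triangle to the signed sum of its edges. For instance
  ∂[0,2,4] = [2,4] − [0,4] + [0,2],
  ∂[1,4,6] = [4,6] − [1,6] + [1,4].
The 24×16 boundary matrix has rank 15 and Smith normal form diag(1,1,1,1,1,1,1,1,1,1,1,1,1,1,1).

Reading off H_k = ker ∂_k / im ∂_{k+1}:

  H_0: rank C_0 − rank ∂_1 = 8 − 7 = 1, and the invariant factors of ∂_1 are all 1, so H_0 = Z.
  H_1: rank ker ∂_1 − rank ∂_2 = (24 − 7) − 15 = 2, and the invariant factors of ∂_2 are all 1, so H_1 = Z^2.
  H_2: rank ker ∂_2 − rank ∂_3 = (16 − 15) − 0 = 1, and there is no ∂_3, so H_2 = Z.

As a check, the Euler characteristic is 8 − 24 + 16 = 0, which agrees with 1 − 2 + 1 = 0.

H_0 ≅ Z,  H_1 ≅ Z^2,  H_2 ≅ Z.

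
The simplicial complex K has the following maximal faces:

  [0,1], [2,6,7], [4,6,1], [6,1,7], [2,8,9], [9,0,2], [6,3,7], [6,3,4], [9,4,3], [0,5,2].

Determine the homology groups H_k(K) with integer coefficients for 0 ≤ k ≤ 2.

H_0 = Z,  H_1 = Z^2,  H_2 = 0.

Take the total order 0 < 1 < 2 < 3 < 4 < 5 < 6 < 7 < 8 < 9 on the vertex set. Then K (dimension 2) consists of the simplices:

  0-simplices (10): [0], [1], [2], [3], [4], [5], [6], [7], [8], [9]
  1-simplices (20): [0,1], [0,2], [0,5], [0,9], [1,4], [1,6], [1,7], [2,5], [2,6], [2,7], [2,8], [2,9], [3,4], [3,6], [3,7], [3,9], [4,6], [4,9], [6,7], [8,9]
  2-simplices (9): [0,2,5], [0,2,9], [1,4,6], [1,6,7], [2,6,7], [2,8,9], [3,4,6], [3,4,9], [3,6,7]

so the chain groups are C_0 ≅ Z^10, C_1 ≅ Z^20, C_2 ≅ Z^9.

Boundary ∂_1: C_1 → C_0 sends each edge [p,q] (with p < q) to q − p.
This gives a 10×20 integer matrix of rank 9; reducing to Smith normal form yields diagonal entries (1,1,1,1,1,1,1,1,1).

∂_2: C_2 → C_1 sends each 2-simplex [p,q,r] to [q,r] − [p,r] + [p,q]. For instance
  ∂[0,2,5] = [2,5] − [0,5] + [0,2],
  ∂[2,8,9] = [8,9] − [2,9] + [2,8].
This gives a 20×9 integer matrix of rank 9; reducing to Smith normal form yields diagonal entries (1,1,1,1,1,1,1,1,1).

From H_k ≅ ker(∂_k) / im(∂_{k+1}) we obtain:

  H_0: rank C_0 − rank ∂_1 = 10 − 9 = 1, and the invariant factors of ∂_1 are all 1, so H_0 = Z.
  H_1: rank ker ∂_1 − rank ∂_2 = (20 − 9) − 9 = 2, and the invariant factors of ∂_2 are all 1, so H_1 = Z^2.
  H_2: rank ker ∂_2 − rank ∂_3 = (9 − 9) − 0 = 0, and there is no ∂_3, so H_2 = 0.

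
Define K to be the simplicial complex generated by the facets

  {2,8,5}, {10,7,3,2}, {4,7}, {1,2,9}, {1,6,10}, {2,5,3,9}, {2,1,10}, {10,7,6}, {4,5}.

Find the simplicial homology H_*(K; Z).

Fix the vertex order 1 < 2 < 3 < 4 < 5 < 6 < 7 < 8 < 9 < 10 and write every simplex with vertices in increasing order. Then dim K = 3 and the simplices of K are:

  0-simplices (10): [1], [2], [3], [4], [5], [6], [7], [8], [9], [10]
  1-simplices (21): [1,2], [1,6], [1,9], [1,10], [2,3], [2,5], [2,7], [2,8], [2,9], [2,10], [3,5], [3,7], [3,9], [3,10], [4,5], [4,7], [5,8], [5,9], [6,7], [6,10], [7,10]
  2-simplices (13): [1,2,9], [1,2,10], [1,6,10], [2,3,5], [2,3,7], [2,3,9], [2,3,10], [2,5,8], [2,5,9], [2,7,10], [3,5,9], [3,7,10], [6,7,10]
  3-simplices (2): [2,3,5,9], [2,3,7,10]

so the chain groups are C_0 ≅ Z^10, C_1 ≅ Z^21, C_2 ≅ Z^13, C_3 ≅ Z^2.

The boundary map ∂_1: C_1 → C_0 is given by ∂[p,q] = [q] − [p].
As a 10×21 matrix over Z this has rank 9, with invariant factors (1,1,1,1,1,1,1,1,1).

∂_2: C_2 → C_1 sends each 2-simplex [p,q,r] to [q,r] − [p,r] + [p,q]. For instance
  ∂[2,7,10] = [7,10] − [2,10] + [2,7],
  ∂[1,2,10] = [2,10] − [1,10] + [1,2].
The 21×13 boundary matrix has rank 11 and Smith normal form diag(1,1,1,1,1,1,1,1,1,1,1).

Boundary ∂_3: C_3 → C_2 sends each 3-simplex σ to the alternating sum Σ_i (−1)^i (σ with its i-th vertex removed). For instance
  ∂[2,3,5,9] = [3,5,9] − [2,5,9] + [2,3,9] − [2,3,5],
  ∂[2,3,7,10] = [3,7,10] − [2,7,10] + [2,3,10] − [2,3,7].
This gives a 13×2 integer matrix of rank 2; reducing to Smith normal form yields diagonal entries (1,1).

From H_k ≅ ker(∂_k) / im(∂_{k+1}) we obtain:

  H_0: rank C_0 − rank ∂_1 = 10 − 9 = 1, and the invariant factors of ∂_1 are all 1, so H_0 ≅ Z.
  H_1: rank ker ∂_1 − rank ∂_2 = (21 − 9) − 11 = 1, and the invariant factors of ∂_2 are all 1, so H_1 ≅ Z.
  H_2: rank ker ∂_2 − rank ∂_3 = (13 − 11) − 2 = 0, and the invariant factors of ∂_3 are all 1, so H_2 ≅ 0.
  H_3: rank ker ∂_3 − rank ∂_4 = (2 − 2) − 0 = 0, and there is no ∂_4, so H_3 ≅ 0.

H_0 ≅ Z,  H_1 ≅ Z,  H_2 = 0,  H_3 = 0.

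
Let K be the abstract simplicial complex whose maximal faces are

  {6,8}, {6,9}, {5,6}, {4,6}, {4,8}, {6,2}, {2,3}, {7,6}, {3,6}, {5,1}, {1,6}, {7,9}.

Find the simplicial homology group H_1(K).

H_1 = Z^4.

Order the vertices as 1 < 2 < 3 < 4 < 5 < 6 < 7 < 8 < 9. Listing each simplex with vertices in this order, K has dimension 1 with simplices:

  0-simplices (9): [1], [2], [3], [4], [5], [6], [7], [8], [9]
  1-simplices (12): [1,5], [1,6], [2,3], [2,6], [3,6], [4,6], [4,8], [5,6], [6,7], [6,8], [6,9], [7,9]

giving chain groups C_0 ≅ Z^9, C_1 ≅ Z^12.

Boundary ∂_1: C_1 → C_0 sends each edge [p,q] (with p < q) to q − p. For instance
  ∂[6,7] = [7] − [6].
The resulting 9×12 matrix has rank 8, and its Smith normal form has invariant factors (1,1,1,1,1,1,1,1).

Computing H_k = (kernel of ∂_k) / (image of ∂_{k+1}):

  H_1: rank ker ∂_1 − rank ∂_2 = (12 − 8) − 0 = 4, and there is no ∂_2, so H_1 = Z^4.

(K is a triangulation of a wedge of 4 circles.)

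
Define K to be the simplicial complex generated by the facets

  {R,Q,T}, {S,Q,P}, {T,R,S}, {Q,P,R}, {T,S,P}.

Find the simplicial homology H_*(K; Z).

H_0 ≅ Z,  H_1 ≅ Z,  H_2 = 0.

Order the vertices as P < Q < R < S < T. Listing each simplex with vertices in this order, K has dimension 2 with simplices:

  0-simplices (5): P, Q, R, S, T
  1-simplices (10): PQ, PR, PS, PT, QR, QS, QT, RS, RT, ST
  2-simplices (5): PQR, PQS, PST, QRT, RST

giving chain groups C_0 ≅ Z^5, C_1 ≅ Z^10, C_2 ≅ Z^5.

∂_1: C_1 → C_0 maps an edge to its endpoints' difference, ∂[p,q] = q − p.
The 5×10 boundary matrix has rank 4 and Smith normal form diag(1,1,1,1).

Boundary ∂_2: C_2 → C_1 maps a triangle to the signed sum of its edges. For instance
  ∂PQR = QR − PR + PQ,
  ∂PST = ST − PT + PS.
This gives a 10×5 integer matrix of rank 5; reducing to Smith normal form yields diagonal entries (1,1,1,1,1).

From H_k ≅ ker(∂_k) / im(∂_{k+1}) we obtain:

  H_0: rank C_0 − rank ∂_1 = 5 − 4 = 1, and the invariant factors of ∂_1 are all 1, so H_0 ≅ Z.
  H_1: rank ker ∂_1 − rank ∂_2 = (10 − 4) − 5 = 1, and the invariant factors of ∂_2 are all 1, so H_1 ≅ Z.
  H_2: rank ker ∂_2 − rank ∂_3 = (5 − 5) − 0 = 0, and there is no ∂_3, so H_2 ≅ 0.

As a check, the Euler characteristic is 5 − 10 + 5 = 0, which agrees with 1 − 1 + 0 = 0.
(K is a triangulation of the Möbius band.)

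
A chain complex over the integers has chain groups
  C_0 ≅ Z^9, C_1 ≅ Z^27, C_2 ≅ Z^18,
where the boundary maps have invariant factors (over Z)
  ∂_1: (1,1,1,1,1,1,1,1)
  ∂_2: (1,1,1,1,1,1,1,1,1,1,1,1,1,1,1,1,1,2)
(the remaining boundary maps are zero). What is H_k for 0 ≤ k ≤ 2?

H_0 ≅ Z,  H_1 ≅ Z × Z/2,  H_2 = 0.

H_0: b_0 = 9 − 0 − 8 = 1; torsion from ∂_1 factors > 1: none. So H_0 ≅ Z.
H_1: b_1 = 27 − 8 − 18 = 1; torsion from ∂_2 factors > 1: [2]. So H_1 ≅ Z × Z/2.
H_2: b_2 = 18 − 18 − 0 = 0; torsion from ∂_3 factors > 1: none. So H_2 ≅ 0.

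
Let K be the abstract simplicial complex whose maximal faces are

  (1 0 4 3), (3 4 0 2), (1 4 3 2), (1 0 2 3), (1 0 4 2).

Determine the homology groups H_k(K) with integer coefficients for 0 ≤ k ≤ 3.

Take the total order 0 < 1 < 2 < 3 < 4 on the vertex set. Then K (dimension 3) consists of the simplices:

  0-simplices (5): [0], [1], [2], [3], [4]
  1-simplices (10): [0,1], [0,2], [0,3], [0,4], [1,2], [1,3], [1,4], [2,3], [2,4], [3,4]
  2-simplices (10): [0,1,2], [0,1,3], [0,1,4], [0,2,3], [0,2,4], [0,3,4], [1,2,3], [1,2,4], [1,3,4], [2,3,4]
  3-simplices (5): [0,1,2,3], [0,1,2,4], [0,1,3,4], [0,2,3,4], [1,2,3,4]

giving chain groups C_0 ≅ Z^5, C_1 ≅ Z^10, C_2 ≅ Z^10, C_3 ≅ Z^5.

The boundary map ∂_1: C_1 → C_0 is given by ∂[p,q] = [q] − [p]. For instance
  ∂[3,4] = [4] − [3].
As a 5×10 matrix over Z this has rank 4, with invariant factors (1,1,1,1).

Boundary ∂_2: C_2 → C_1 acts by ∂[p,q,r] = [q,r] − [p,r] + [p,q]. For instance
  ∂[0,1,4] = [1,4] − [0,4] + [0,1],
  ∂[0,3,4] = [3,4] − [0,4] + [0,3].
This gives a 10×10 integer matrix of rank 6; reducing to Smith normal form yields diagonal entries (1,1,1,1,1,1).

The boundary map ∂_3: C_3 → C_2 sends each 3-simplex σ to the alternating sum Σ_i (−1)^i (σ with its i-th vertex removed). For instance
  ∂[1,2,3,4] = [2,3,4] − [1,3,4] + [1,2,4] − [1,2,3],
  ∂[0,1,2,4] = [1,2,4] − [0,2,4] + [0,1,4] − [0,1,2].
As a 10×5 matrix over Z this has rank 4, with invariant factors (1,1,1,1).

Reading off H_k = ker ∂_k / im ∂_{k+1}:

  H_0: rank C_0 − rank ∂_1 = 5 − 4 = 1, and the invariant factors of ∂_1 are all 1, so H_0 ≅ Z.
  H_1: rank ker ∂_1 − rank ∂_2 = (10 − 4) − 6 = 0, and the invariant factors of ∂_2 are all 1, so H_1 ≅ 0.
  H_2: rank ker ∂_2 − rank ∂_3 = (10 − 6) − 4 = 0, and the invariant factors of ∂_3 are all 1, so H_2 ≅ 0.
  H_3: rank ker ∂_3 − rank ∂_4 = (5 − 4) − 0 = 1, and there is no ∂_4, so H_3 ≅ Z.

As a check, the Euler characteristic is 5 − 10 + 10 − 5 = 0, which agrees with 1 − 0 + 0 − 1 = 0.

H_0 = Z,  H_1 = 0,  H_2 = 0,  H_3 = Z.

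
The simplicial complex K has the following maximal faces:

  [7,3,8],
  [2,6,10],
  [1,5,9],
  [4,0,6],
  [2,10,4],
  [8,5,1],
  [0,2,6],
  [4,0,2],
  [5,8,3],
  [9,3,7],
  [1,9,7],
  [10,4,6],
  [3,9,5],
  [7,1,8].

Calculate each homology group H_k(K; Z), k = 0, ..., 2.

Take the total order 0 < 1 < 2 < 3 < 4 < 5 < 6 < 7 < 8 < 9 < 10 on the vertex set. Then K (dimension 2) consists of the simplices:

  0-simplices (11): [0], [1], [2], [3], [4], [5], [6], [7], [8], [9], [10]
  1-simplices (21): [0,2], [0,4], [0,6], [1,5], [1,7], [1,8], [1,9], [2,4], [2,6], [2,10], [3,5], [3,7], [3,8], [3,9], [4,6], [4,10], [5,8], [5,9], [6,10], [7,8], [7,9]
  2-simplices (14): [0,2,4], [0,2,6], [0,4,6], [1,5,8], [1,5,9], [1,7,8], [1,7,9], [2,4,10], [2,6,10], [3,5,8], [3,5,9], [3,7,8], [3,7,9], [4,6,10]

Hence C_0 ≅ Z^11, C_1 ≅ Z^21, C_2 ≅ Z^14.

Boundary ∂_1: C_1 → C_0 maps an edge to its endpoints' difference, ∂[p,q] = q − p. For instance
  ∂[0,4] = [4] − [0].
The resulting 11×21 matrix has rank 9, and its Smith normal form has invariant factors (1,1,1,1,1,1,1,1,1).

The boundary map ∂_2: C_2 → C_1 maps a triangle to the signed sum of its edges. For instance
  ∂[2,6,10] = [6,10] − [2,10] + [2,6],
  ∂[3,7,9] = [7,9] − [3,9] + [3,7].
The resulting 21×14 matrix has rank 12, and its Smith normal form has invariant factors (1,1,1,1,1,1,1,1,1,1,1,1).

Computing H_k = (kernel of ∂_k) / (image of ∂_{k+1}):

  H_0: rank C_0 − rank ∂_1 = 11 − 9 = 2, and the invariant factors of ∂_1 are all 1, so H_0 = Z^2.
  H_1: rank ker ∂_1 − rank ∂_2 = (21 − 9) − 12 = 0, and the invariant factors of ∂_2 are all 1, so H_1 = 0.
  H_2: rank ker ∂_2 − rank ∂_3 = (14 − 12) − 0 = 2, and there is no ∂_3, so H_2 = Z^2.

H_0 ≅ Z^2,  H_1 = 0,  H_2 ≅ Z^2.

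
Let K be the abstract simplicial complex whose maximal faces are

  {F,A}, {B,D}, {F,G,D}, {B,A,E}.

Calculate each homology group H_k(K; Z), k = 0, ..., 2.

H_0 ≅ Z,  H_1 ≅ Z,  H_2 = 0.

We work with the vertex ordering A < B < D < E < F < G. The simplices of K, each written with vertices in increasing order, are:

  0-simplices (6): A, B, D, E, F, G
  1-simplices (8): AB, AE, AF, BD, BE, DF, DG, FG
  2-simplices (2): ABE, DFG

so the chain groups are C_0 ≅ Z^6, C_1 ≅ Z^8, C_2 ≅ Z^2.

Boundary ∂_1: C_1 → C_0 sends each edge [p,q] (with p < q) to q − p.
The resulting 6×8 matrix has rank 5, and its Smith normal form has invariant factors (1,1,1,1,1).

∂_2: C_2 → C_1 acts by ∂[p,q,r] = [q,r] − [p,r] + [p,q]. For instance
  ∂DFG = FG − DG + DF,
  ∂ABE = BE − AE + AB.
This gives a 8×2 integer matrix of rank 2; reducing to Smith normal form yields diagonal entries (1,1).

From H_k ≅ ker(∂_k) / im(∂_{k+1}) we obtain:

  H_0: rank C_0 − rank ∂_1 = 6 − 5 = 1, and the invariant factors of ∂_1 are all 1, so H_0 ≅ Z.
  H_1: rank ker ∂_1 − rank ∂_2 = (8 − 5) − 2 = 1, and the invariant factors of ∂_2 are all 1, so H_1 ≅ Z.
  H_2: rank ker ∂_2 − rank ∂_3 = (2 − 2) − 0 = 0, and there is no ∂_3, so H_2 ≅ 0.

As a check, the Euler characteristic is 6 − 8 + 2 = 0, which agrees with 1 − 1 + 0 = 0.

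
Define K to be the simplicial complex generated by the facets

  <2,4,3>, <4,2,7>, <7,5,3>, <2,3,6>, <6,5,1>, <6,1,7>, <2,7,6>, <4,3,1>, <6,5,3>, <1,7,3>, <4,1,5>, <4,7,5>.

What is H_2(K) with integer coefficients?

H_2 = 0.

Order the vertices as 1 < 2 < 3 < 4 < 5 < 6 < 7. Listing each simplex with vertices in this order, K has dimension 2 with simplices:

  0-simplices (7): [1], [2], [3], [4], [5], [6], [7]
  1-simplices (18): [1,3], [1,4], [1,5], [1,6], [1,7], [2,3], [2,4], [2,6], [2,7], [3,4], [3,5], [3,6], [3,7], [4,5], [4,7], [5,6], [5,7], [6,7]
  2-simplices (12): [1,3,4], [1,3,7], [1,4,5], [1,5,6], [1,6,7], [2,3,4], [2,3,6], [2,4,7], [2,6,7], [3,5,6], [3,5,7], [4,5,7]

giving chain groups C_0 ≅ Z^7, C_1 ≅ Z^18, C_2 ≅ Z^12.

Boundary ∂_1: C_1 → C_0 sends each edge [p,q] (with p < q) to q − p.
The resulting 7×18 matrix has rank 6, and its Smith normal form has invariant factors (1,1,1,1,1,1).

Boundary ∂_2: C_2 → C_1 sends each 2-simplex [p,q,r] to [q,r] − [p,r] + [p,q]. For instance
  ∂[4,5,7] = [5,7] − [4,7] + [4,5],
  ∂[1,3,4] = [3,4] − [1,4] + [1,3].
This gives a 18×12 integer matrix of rank 12; reducing to Smith normal form yields diagonal entries (1,1,1,1,1,1,1,1,1,1,1,2).

Reading off H_k = ker ∂_k / im ∂_{k+1}:

  H_2: rank ker ∂_2 − rank ∂_3 = (12 − 12) − 0 = 0, and there is no ∂_3, so H_2 = 0.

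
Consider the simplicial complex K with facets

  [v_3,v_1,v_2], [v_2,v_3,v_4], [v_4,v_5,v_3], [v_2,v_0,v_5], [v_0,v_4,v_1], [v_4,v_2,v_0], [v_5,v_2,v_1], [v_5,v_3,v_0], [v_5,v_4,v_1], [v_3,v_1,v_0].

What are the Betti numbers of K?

K has 6 vertices, 15 edges, 10 triangles.
rank ∂_0 = 0, rank ∂_1 = 5 ⇒ b_0 = 6 − 0 − 5 = 1; all invariant factors of ∂_1 are 1 so no torsion. So H_0 ≅ Z.
rank ∂_1 = 5, rank ∂_2 = 10 ⇒ b_1 = 15 − 5 − 10 = 0; ∂_2 has invariant factor(s) [2] giving torsion. So H_1 ≅ Z/2.
rank ∂_2 = 10, rank ∂_3 = 0 ⇒ b_2 = 10 − 10 − 0 = 0. So H_2 ≅ 0.

b_0 = 1, b_1 = 0, b_2 = 0.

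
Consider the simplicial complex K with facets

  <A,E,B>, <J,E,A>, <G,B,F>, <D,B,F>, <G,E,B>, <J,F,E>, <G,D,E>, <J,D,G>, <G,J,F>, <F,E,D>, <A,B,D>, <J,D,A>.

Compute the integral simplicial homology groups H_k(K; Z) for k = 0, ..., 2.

H_0 ≅ Z,  H_1 ≅ Z/2Z,  H_2 = 0.

We work with the vertex ordering A < B < D < E < F < G < J. The simplices of K, each written with vertices in increasing order, are:

  0-simplices (7): A, B, D, E, F, G, J
  1-simplices (18): AB, AD, AE, AJ, BD, BE, BF, BG, DE, DF, DG, DJ, EF, EG, EJ, FG, FJ, GJ
  2-simplices (12): ABD, ABE, ADJ, AEJ, BDF, BEG, BFG, DEF, DEG, DGJ, EFJ, FGJ

so the chain groups are C_0 ≅ Z^7, C_1 ≅ Z^18, C_2 ≅ Z^12.

∂_1: C_1 → C_0 maps an edge to its endpoints' difference, ∂[p,q] = q − p.
This gives a 7×18 integer matrix of rank 6; reducing to Smith normal form yields diagonal entries (1,1,1,1,1,1).

The boundary map ∂_2: C_2 → C_1 acts by ∂[p,q,r] = [q,r] − [p,r] + [p,q]. For instance
  ∂BEG = EG − BG + BE,
  ∂EFJ = FJ − EJ + EF.
This gives a 18×12 integer matrix of rank 12; reducing to Smith normal form yields diagonal entries (1,1,1,1,1,1,1,1,1,1,1,2).

Reading off H_k = ker ∂_k / im ∂_{k+1}:

  H_0: rank C_0 − rank ∂_1 = 7 − 6 = 1, and the invariant factors of ∂_1 are all 1, so H_0 ≅ Z.
  H_1: rank ker ∂_1 − rank ∂_2 = (18 − 6) − 12 = 0, and ∂_2 has invariant factor 2 > 1, so H_1 ≅ Z/2Z.
  H_2: rank ker ∂_2 − rank ∂_3 = (12 − 12) − 0 = 0, and there is no ∂_3, so H_2 ≅ 0.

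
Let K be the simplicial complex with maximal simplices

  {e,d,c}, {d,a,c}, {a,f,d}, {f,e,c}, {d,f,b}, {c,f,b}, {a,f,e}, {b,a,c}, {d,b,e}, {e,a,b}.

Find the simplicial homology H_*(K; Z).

Fix the vertex order a < b < c < d < e < f and write every simplex with vertices in increasing order. Then dim K = 2 and the simplices of K are:

  0-simplices (6): a, b, c, d, e, f
  1-simplices (15): ab, ac, ad, ae, af, bc, bd, be, bf, cd, ce, cf, de, df, ef
  2-simplices (10): abc, abe, acd, adf, aef, bcf, bde, bdf, cde, cef

so the chain groups are C_0 ≅ Z^6, C_1 ≅ Z^15, C_2 ≅ Z^10.

∂_1: C_1 → C_0 is given by ∂[p,q] = [q] − [p]. For instance
  ∂cd = d − c.
The 6×15 boundary matrix has rank 5 and Smith normal form diag(1,1,1,1,1).

Boundary ∂_2: C_2 → C_1 acts by ∂[p,q,r] = [q,r] − [p,r] + [p,q]. For instance
  ∂bdf = df − bf + bd,
  ∂cde = de − ce + cd.
As a 15×10 matrix over Z this has rank 10, with invariant factors (1,1,1,1,1,1,1,1,1,2).

Computing H_k = (kernel of ∂_k) / (image of ∂_{k+1}):

  H_0: rank C_0 − rank ∂_1 = 6 − 5 = 1, and the invariant factors of ∂_1 are all 1, so H_0 = Z.
  H_1: rank ker ∂_1 − rank ∂_2 = (15 − 5) − 10 = 0, and ∂_2 has invariant factor 2 > 1, so H_1 = Z/2Z.
  H_2: rank ker ∂_2 − rank ∂_3 = (10 − 10) − 0 = 0, and there is no ∂_3, so H_2 = 0.

H_0 = Z,  H_1 = Z/2Z,  H_2 = 0.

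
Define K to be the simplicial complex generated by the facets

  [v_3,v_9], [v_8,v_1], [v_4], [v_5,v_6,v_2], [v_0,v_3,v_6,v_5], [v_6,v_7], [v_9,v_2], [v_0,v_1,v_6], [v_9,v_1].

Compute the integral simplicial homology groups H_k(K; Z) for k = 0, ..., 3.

H_0 = Z^2,  H_1 = Z^2,  H_2 = 0,  H_3 = 0.

Order the vertices as v_0 < v_1 < v_2 < v_3 < v_4 < v_5 < v_6 < v_7 < v_8 < v_9. Listing each simplex with vertices in this order, K has dimension 3 with simplices:

  0-simplices (10): [v_0], [v_1], [v_2], [v_3], [v_4], [v_5], [v_6], [v_7], [v_8], [v_9]
  1-simplices (15): (15 of them)
  2-simplices (6): [v_0,v_1,v_6], [v_0,v_3,v_5], [v_0,v_3,v_6], [v_0,v_5,v_6], [v_2,v_5,v_6], [v_3,v_5,v_6]
  3-simplices (1): [v_0,v_3,v_5,v_6]

Hence C_0 ≅ Z^10, C_1 ≅ Z^15, C_2 ≅ Z^6, C_3 ≅ Z^1.

∂_1: C_1 → C_0 sends each edge [p,q] (with p < q) to q − p. For instance
  ∂[v_1,v_9] = [v_9] − [v_1].
The 10×15 boundary matrix has rank 8 and Smith normal form diag(1,1,1,1,1,1,1,1).

The boundary map ∂_2: C_2 → C_1 maps a triangle to the signed sum of its edges. For instance
  ∂[v_0,v_3,v_5] = [v_3,v_5] − [v_0,v_5] + [v_0,v_3],
  ∂[v_3,v_5,v_6] = [v_5,v_6] − [v_3,v_6] + [v_3,v_5].
As a 15×6 matrix over Z this has rank 5, with invariant factors (1,1,1,1,1).

The boundary map ∂_3: C_3 → C_2 sends each 3-simplex σ to the alternating sum Σ_i (−1)^i (σ with its i-th vertex removed). For instance
  ∂[v_0,v_3,v_5,v_6] = [v_3,v_5,v_6] − [v_0,v_5,v_6] + [v_0,v_3,v_6] − [v_0,v_3,v_5].
This gives a 6×1 integer matrix of rank 1; reducing to Smith normal form yields diagonal entries (1).

Computing H_k = (kernel of ∂_k) / (image of ∂_{k+1}):

  H_0: rank C_0 − rank ∂_1 = 10 − 8 = 2, and the invariant factors of ∂_1 are all 1, so H_0 ≅ Z^2.
  H_1: rank ker ∂_1 − rank ∂_2 = (15 − 8) − 5 = 2, and the invariant factors of ∂_2 are all 1, so H_1 ≅ Z^2.
  H_2: rank ker ∂_2 − rank ∂_3 = (6 − 5) − 1 = 0, and the invariant factors of ∂_3 are all 1, so H_2 ≅ 0.
  H_3: rank ker ∂_3 − rank ∂_4 = (1 − 1) − 0 = 0, and there is no ∂_4, so H_3 ≅ 0.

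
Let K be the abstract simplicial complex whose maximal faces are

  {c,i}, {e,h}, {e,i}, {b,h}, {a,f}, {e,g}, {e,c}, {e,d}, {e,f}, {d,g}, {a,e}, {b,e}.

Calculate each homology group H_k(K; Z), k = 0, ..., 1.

We work with the vertex ordering a < b < c < d < e < f < g < h < i. The simplices of K, each written with vertices in increasing order, are:

  0-simplices (9): a, b, c, d, e, f, g, h, i
  1-simplices (12): ae, af, be, bh, ce, ci, de, dg, ef, eg, eh, ei

Hence C_0 ≅ Z^9, C_1 ≅ Z^12.

Boundary ∂_1: C_1 → C_0 maps an edge to its endpoints' difference, ∂[p,q] = q − p. For instance
  ∂ci = i − c.
The resulting 9×12 matrix has rank 8, and its Smith normal form has invariant factors (1,1,1,1,1,1,1,1).

Reading off H_k = ker ∂_k / im ∂_{k+1}:

  H_0: rank C_0 − rank ∂_1 = 9 − 8 = 1, and the invariant factors of ∂_1 are all 1, so H_0 ≅ Z.
  H_1: rank ker ∂_1 − rank ∂_2 = (12 − 8) − 0 = 4, and there is no ∂_2, so H_1 ≅ Z^4.

H_0 = Z,  H_1 = Z^4.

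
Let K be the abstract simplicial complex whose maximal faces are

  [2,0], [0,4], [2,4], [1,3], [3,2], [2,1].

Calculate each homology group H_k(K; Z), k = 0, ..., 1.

We work with the vertex ordering 0 < 1 < 2 < 3 < 4. The simplices of K, each written with vertices in increasing order, are:

  0-simplices (5): [0], [1], [2], [3], [4]
  1-simplices (6): [0,2], [0,4], [1,2], [1,3], [2,3], [2,4]

Hence C_0 ≅ Z^5, C_1 ≅ Z^6.

∂_1: C_1 → C_0 maps an edge to its endpoints' difference, ∂[p,q] = q − p. For instance
  ∂[0,4] = [4] − [0].
The 5×6 boundary matrix has rank 4 and Smith normal form diag(1,1,1,1).

Now H_k = ker ∂_k / im ∂_{k+1}, so:

  H_0: rank C_0 − rank ∂_1 = 5 − 4 = 1, and the invariant factors of ∂_1 are all 1, so H_0 ≅ Z.
  H_1: rank ker ∂_1 − rank ∂_2 = (6 − 4) − 0 = 2, and there is no ∂_2, so H_1 ≅ Z^2.

(K is a triangulation of a wedge of 2 circles.)

H_0 ≅ Z,  H_1 ≅ Z^2.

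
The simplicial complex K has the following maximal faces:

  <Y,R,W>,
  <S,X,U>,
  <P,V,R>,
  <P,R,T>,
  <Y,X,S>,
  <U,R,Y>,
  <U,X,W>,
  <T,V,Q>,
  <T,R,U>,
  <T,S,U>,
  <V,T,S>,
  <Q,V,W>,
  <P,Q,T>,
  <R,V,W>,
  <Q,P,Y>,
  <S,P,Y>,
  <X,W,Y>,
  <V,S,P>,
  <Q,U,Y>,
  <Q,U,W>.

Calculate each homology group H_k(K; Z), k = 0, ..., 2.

H_0 ≅ Z,  H_1 ≅ Z ⊕ Z/2,  H_2 = 0.

We work with the vertex ordering P < Q < R < S < T < U < V < W < X < Y. The simplices of K, each written with vertices in increasing order, are:

  0-simplices (10): P, Q, R, S, T, U, V, W, X, Y
  1-simplices (30): PQ, PR, PS, PT, PV, PY, QT, QU, QV, QW, QY, RT, RU, RV, RW, RY, ST, SU, SV, SX, SY, TU, TV, UW, UX, UY, VW, WX, WY, XY
  2-simplices (20): PQT, PQY, PRT, PRV, PSV, PSY, QTV, QUW, QUY, QVW, RTU, RUY, RVW, RWY, STU, STV, SUX, SXY, UWX, WXY

so the chain groups are C_0 ≅ Z^10, C_1 ≅ Z^30, C_2 ≅ Z^20.

∂_1: C_1 → C_0 sends each edge [p,q] (with p < q) to q − p. For instance
  ∂SU = U − S.
The 10×30 boundary matrix has rank 9 and Smith normal form diag(1,1,1,1,1,1,1,1,1).

The boundary map ∂_2: C_2 → C_1 maps a triangle to the signed sum of its edges. For instance
  ∂RVW = VW − RW + RV,
  ∂PQY = QY − PY + PQ.
The resulting 30×20 matrix has rank 20, and its Smith normal form has invariant factors (1,1,1,1,1,1,1,1,1,1,1,1,1,1,1,1,1,1,1,2).

From H_k ≅ ker(∂_k) / im(∂_{k+1}) we obtain:

  H_0: rank C_0 − rank ∂_1 = 10 − 9 = 1, and the invariant factors of ∂_1 are all 1, so H_0 ≅ Z.
  H_1: rank ker ∂_1 − rank ∂_2 = (30 − 9) − 20 = 1, and ∂_2 has invariant factor 2 > 1, so H_1 ≅ Z ⊕ Z/2.
  H_2: rank ker ∂_2 − rank ∂_3 = (20 − 20) − 0 = 0, and there is no ∂_3, so H_2 ≅ 0.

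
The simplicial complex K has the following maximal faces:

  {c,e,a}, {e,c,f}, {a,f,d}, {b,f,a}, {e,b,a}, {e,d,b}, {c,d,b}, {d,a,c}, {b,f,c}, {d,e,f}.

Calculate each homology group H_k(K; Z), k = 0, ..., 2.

H_0 = Z,  H_1 = Z/2Z,  H_2 = 0.

K has 6 vertices, 15 edges, 10 triangles.
rank ∂_0 = 0, rank ∂_1 = 5 ⇒ b_0 = 6 − 0 − 5 = 1; all invariant factors of ∂_1 are 1 so no torsion. So H_0 ≅ Z.
rank ∂_1 = 5, rank ∂_2 = 10 ⇒ b_1 = 15 − 5 − 10 = 0; ∂_2 has invariant factor(s) [2] giving torsion. So H_1 ≅ Z/2Z.
rank ∂_2 = 10, rank ∂_3 = 0 ⇒ b_2 = 10 − 10 − 0 = 0. So H_2 ≅ 0.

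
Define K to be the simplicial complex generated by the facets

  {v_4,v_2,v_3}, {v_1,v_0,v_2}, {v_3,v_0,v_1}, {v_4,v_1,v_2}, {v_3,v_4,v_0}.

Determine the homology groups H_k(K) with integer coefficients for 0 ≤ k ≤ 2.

K has 5 vertices, 10 edges, 5 triangles.
rank ∂_0 = 0, rank ∂_1 = 4 ⇒ b_0 = 5 − 0 − 4 = 1; all invariant factors of ∂_1 are 1 so no torsion. So H_0 ≅ Z.
rank ∂_1 = 4, rank ∂_2 = 5 ⇒ b_1 = 10 − 4 − 5 = 1; all invariant factors of ∂_2 are 1 so no torsion. So H_1 ≅ Z.
rank ∂_2 = 5, rank ∂_3 = 0 ⇒ b_2 = 5 − 5 − 0 = 0. So H_2 ≅ 0.

H_0 = Z,  H_1 = Z,  H_2 = 0.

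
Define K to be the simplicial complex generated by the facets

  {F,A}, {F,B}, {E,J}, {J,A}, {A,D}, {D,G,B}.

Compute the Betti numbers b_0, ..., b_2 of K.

b_0 = 1, b_1 = 1, b_2 = 0.

Order the vertices as A < B < D < E < F < G < J. Listing each simplex with vertices in this order, K has dimension 2 with simplices:

  0-simplices (7): A, B, D, E, F, G, J
  1-simplices (8): AD, AF, AJ, BD, BF, BG, DG, EJ
  2-simplices (1): BDG

Hence C_0 ≅ Z^7, C_1 ≅ Z^8, C_2 ≅ Z^1.

∂_1: C_1 → C_0 maps an edge to its endpoints' difference, ∂[p,q] = q − p. For instance
  ∂AF = F − A.
The 7×8 boundary matrix has rank 6 and Smith normal form diag(1,1,1,1,1,1).

The boundary map ∂_2: C_2 → C_1 sends each 2-simplex [p,q,r] to [q,r] − [p,r] + [p,q]. For instance
  ∂BDG = DG − BG + BD.
The 8×1 boundary matrix has rank 1 and Smith normal form diag(1).

From H_k ≅ ker(∂_k) / im(∂_{k+1}) we obtain:

  H_0: rank C_0 − rank ∂_1 = 7 − 6 = 1, and the invariant factors of ∂_1 are all 1, so H_0 ≅ Z.
  H_1: rank ker ∂_1 − rank ∂_2 = (8 − 6) − 1 = 1, and the invariant factors of ∂_2 are all 1, so H_1 ≅ Z.
  H_2: rank ker ∂_2 − rank ∂_3 = (1 − 1) − 0 = 0, and there is no ∂_3, so H_2 ≅ 0.

As a check, the Euler characteristic is 7 − 8 + 1 = 0, which agrees with 1 − 1 + 0 = 0.

Hence the Betti numbers are b_0 = 1, b_1 = 1, b_2 = 0.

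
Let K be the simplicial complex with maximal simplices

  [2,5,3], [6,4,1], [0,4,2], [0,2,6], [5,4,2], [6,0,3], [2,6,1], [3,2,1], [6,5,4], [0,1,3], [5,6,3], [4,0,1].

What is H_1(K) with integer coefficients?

H_1 ≅ Z/2.

Take the total order 0 < 1 < 2 < 3 < 4 < 5 < 6 on the vertex set. Then K (dimension 2) consists of the simplices:

  0-simplices (7): [0], [1], [2], [3], [4], [5], [6]
  1-simplices (18): [0,1], [0,2], [0,3], [0,4], [0,6], [1,2], [1,3], [1,4], [1,6], [2,3], [2,4], [2,5], [2,6], [3,5], [3,6], [4,5], [4,6], [5,6]
  2-simplices (12): [0,1,3], [0,1,4], [0,2,4], [0,2,6], [0,3,6], [1,2,3], [1,2,6], [1,4,6], [2,3,5], [2,4,5], [3,5,6], [4,5,6]

giving chain groups C_0 ≅ Z^7, C_1 ≅ Z^18, C_2 ≅ Z^12.

The boundary map ∂_1: C_1 → C_0 maps an edge to its endpoints' difference, ∂[p,q] = q − p.
As a 7×18 matrix over Z this has rank 6, with invariant factors (1,1,1,1,1,1).

∂_2: C_2 → C_1 sends each 2-simplex [p,q,r] to [q,r] − [p,r] + [p,q]. For instance
  ∂[1,2,3] = [2,3] − [1,3] + [1,2],
  ∂[2,4,5] = [4,5] − [2,5] + [2,4].
This gives a 18×12 integer matrix of rank 12; reducing to Smith normal form yields diagonal entries (1,1,1,1,1,1,1,1,1,1,1,2).

From H_k ≅ ker(∂_k) / im(∂_{k+1}) we obtain:

  H_1: rank ker ∂_1 − rank ∂_2 = (18 − 6) − 12 = 0, and ∂_2 has invariant factor 2 > 1, so H_1 ≅ Z/2.

(K is a triangulation of the real projective plane RP^2.)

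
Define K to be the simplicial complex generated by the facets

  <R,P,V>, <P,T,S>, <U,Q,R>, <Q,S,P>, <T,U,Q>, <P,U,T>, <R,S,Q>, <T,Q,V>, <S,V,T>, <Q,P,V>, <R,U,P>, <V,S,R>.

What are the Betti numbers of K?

K has 7 vertices, 18 edges, 12 triangles.
rank ∂_0 = 0, rank ∂_1 = 6 ⇒ b_0 = 7 − 0 − 6 = 1; all invariant factors of ∂_1 are 1 so no torsion. So H_0 = Z.
rank ∂_1 = 6, rank ∂_2 = 12 ⇒ b_1 = 18 − 6 − 12 = 0; ∂_2 has invariant factor(s) [2] giving torsion. So H_1 = Z/2Z.
rank ∂_2 = 12, rank ∂_3 = 0 ⇒ b_2 = 12 − 12 − 0 = 0. So H_2 = 0.

b_0 = 1, b_1 = 0, b_2 = 0.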